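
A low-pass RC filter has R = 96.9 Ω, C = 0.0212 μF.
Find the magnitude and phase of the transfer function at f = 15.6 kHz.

Step 1 — Angular frequency: ω = 2π·1.56e+04 = 9.802e+04 rad/s.
Step 2 — Transfer function: H(jω) = 1/(1 + jωRC).
Step 3 — Denominator: 1 + jωRC = 1 + j·9.802e+04·96.9·2.12e-08 = 1 + j0.2014.
Step 4 — H = 0.961 - j0.1935.
Step 5 — Magnitude: |H| = 0.9803 (-0.2 dB); phase: φ = -11.4°.

|H| = 0.9803 (-0.2 dB), φ = -11.4°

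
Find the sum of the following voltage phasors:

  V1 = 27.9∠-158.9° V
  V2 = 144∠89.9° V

Step 1 — Convert each phasor to rectangular form:
  V1 = 27.9·(cos(-158.9°) + j·sin(-158.9°)) = -26.03 - j10.04 V
  V2 = 144·(cos(89.9°) + j·sin(89.9°)) = 0.2513 + j144 V
Step 2 — Sum components: V_total = -25.78 + j134 V.
Step 3 — Convert to polar: |V_total| = 136.4 V, ∠V_total = 100.9°.

V_total = 136.4∠100.9° V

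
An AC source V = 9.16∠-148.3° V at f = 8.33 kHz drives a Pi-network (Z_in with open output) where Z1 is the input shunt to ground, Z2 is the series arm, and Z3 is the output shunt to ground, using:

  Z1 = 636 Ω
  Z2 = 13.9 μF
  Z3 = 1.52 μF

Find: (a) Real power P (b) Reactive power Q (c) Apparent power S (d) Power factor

Step 1 — Angular frequency: ω = 2π·f = 2π·8330 = 5.234e+04 rad/s.
Step 2 — Component impedances:
  Z1: Z = R = 636 Ω
  Z2: Z = 1/(jωC) = -j/(ω·C) = 0 - j1.375 Ω
  Z3: Z = 1/(jωC) = -j/(ω·C) = 0 - j12.57 Ω
Step 3 — With open output, the series arm Z2 and the output shunt Z3 appear in series to ground: Z2 + Z3 = 0 - j13.94 Ω.
Step 4 — Parallel with input shunt Z1: Z_in = Z1 || (Z2 + Z3) = 0.3056 - j13.94 Ω = 13.94∠-88.7° Ω.
Step 5 — Source phasor: V = 9.16∠-148.3° V = -7.793 - j4.813 V.
Step 6 — Current: I = V / Z = 0.3329 - j0.5665 A = 0.6571∠-59.6° A.
Step 7 — Complex power: S = V·I* = 0.1319 - j6.017 VA.
Step 8 — Real power: P = Re(S) = 0.1319 W.
Step 9 — Reactive power: Q = Im(S) = -6.017 VAR.
Step 10 — Apparent power: |S| = 6.019 VA.
Step 11 — Power factor: PF = P/|S| = 0.02192 (leading).

(a) P = 0.1319 W  (b) Q = -6.017 VAR  (c) S = 6.019 VA  (d) PF = 0.02192 (leading)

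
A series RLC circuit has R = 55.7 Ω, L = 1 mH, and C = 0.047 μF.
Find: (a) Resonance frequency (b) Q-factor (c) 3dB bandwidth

Step 1 — Resonance condition Im(Z)=0 gives ω₀ = 1/√(LC).
Step 2 — ω₀ = 1/√(0.001·4.7e-08) = 1.459e+05 rad/s.
Step 3 — f₀ = ω₀/(2π) = 2.322e+04 Hz.
Step 4 — Series Q: Q = ω₀L/R = 1.459e+05·0.001/55.7 = 2.619.
Step 5 — 3dB bandwidth: Δω = ω₀/Q = 5.57e+04 rad/s; BW = Δω/(2π) = 8865 Hz.

(a) f₀ = 2.322e+04 Hz  (b) Q = 2.619  (c) BW = 8865 Hz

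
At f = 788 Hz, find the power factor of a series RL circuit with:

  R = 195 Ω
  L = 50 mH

Step 1 — Angular frequency: ω = 2π·f = 2π·788 = 4951 rad/s.
Step 2 — Component impedances:
  R: Z = R = 195 Ω
  L: Z = jωL = j·4951·0.05 = 0 + j247.6 Ω
Step 3 — Series combination: Z_total = R + L = 195 + j247.6 Ω = 315.1∠51.8° Ω.
Step 4 — Power factor: PF = cos(φ) = Re(Z)/|Z| = 195/315.13 = 0.6188.
Step 5 — Type: Im(Z) = 247.6 ⇒ lagging (phase φ = 51.8°).

PF = 0.6188 (lagging, φ = 51.8°)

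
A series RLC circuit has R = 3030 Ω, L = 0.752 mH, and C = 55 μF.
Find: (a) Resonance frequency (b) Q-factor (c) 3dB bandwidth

Step 1 — Resonance condition Im(Z)=0 gives ω₀ = 1/√(LC).
Step 2 — ω₀ = 1/√(0.000752·5.5e-05) = 4917 rad/s.
Step 3 — f₀ = ω₀/(2π) = 782.6 Hz.
Step 4 — Series Q: Q = ω₀L/R = 4917·0.000752/3030 = 0.00122.
Step 5 — 3dB bandwidth: Δω = ω₀/Q = 4.029e+06 rad/s; BW = Δω/(2π) = 6.413e+05 Hz.

(a) f₀ = 782.6 Hz  (b) Q = 0.00122  (c) BW = 6.413e+05 Hz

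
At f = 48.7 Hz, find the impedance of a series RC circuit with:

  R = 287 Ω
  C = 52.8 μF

Step 1 — Angular frequency: ω = 2π·f = 2π·48.7 = 306 rad/s.
Step 2 — Component impedances:
  R: Z = R = 287 Ω
  C: Z = 1/(jωC) = -j/(ω·C) = 0 - j61.9 Ω
Step 3 — Series combination: Z_total = R + C = 287 - j61.9 Ω = 293.6∠-12.2° Ω.

Z = 287 - j61.9 Ω = 293.6∠-12.2° Ω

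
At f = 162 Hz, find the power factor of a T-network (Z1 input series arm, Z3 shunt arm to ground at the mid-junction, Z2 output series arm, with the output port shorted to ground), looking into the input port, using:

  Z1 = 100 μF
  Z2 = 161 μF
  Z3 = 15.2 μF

Step 1 — Angular frequency: ω = 2π·f = 2π·162 = 1018 rad/s.
Step 2 — Component impedances:
  Z1: Z = 1/(jωC) = -j/(ω·C) = 0 - j9.824 Ω
  Z2: Z = 1/(jωC) = -j/(ω·C) = 0 - j6.102 Ω
  Z3: Z = 1/(jωC) = -j/(ω·C) = 0 - j64.63 Ω
Step 3 — With the output port shorted to ground, the output series arm Z2 runs from the junction to ground; the shunt arm Z3 also runs from the junction to ground. They appear in parallel: Z3 || Z2 = 0 - j5.576 Ω.
Step 4 — Series with input arm Z1: Z_in = Z1 + (Z3 || Z2) = 0 - j15.4 Ω = 15.4∠-90.0° Ω.
Step 5 — Power factor: PF = cos(φ) = Re(Z)/|Z| = 0/15.4 = 0.
Step 6 — Type: Im(Z) = -15.4 ⇒ leading (phase φ = -90.0°).

PF = 0 (leading, φ = -90.0°)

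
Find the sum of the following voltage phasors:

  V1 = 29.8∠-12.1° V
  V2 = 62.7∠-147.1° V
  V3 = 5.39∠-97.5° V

Step 1 — Convert each phasor to rectangular form:
  V1 = 29.8·(cos(-12.1°) + j·sin(-12.1°)) = 29.14 - j6.247 V
  V2 = 62.7·(cos(-147.1°) + j·sin(-147.1°)) = -52.64 - j34.06 V
  V3 = 5.39·(cos(-97.5°) + j·sin(-97.5°)) = -0.7035 - j5.344 V
Step 2 — Sum components: V_total = -24.21 - j45.65 V.
Step 3 — Convert to polar: |V_total| = 51.67 V, ∠V_total = -117.9°.

V_total = 51.67∠-117.9° V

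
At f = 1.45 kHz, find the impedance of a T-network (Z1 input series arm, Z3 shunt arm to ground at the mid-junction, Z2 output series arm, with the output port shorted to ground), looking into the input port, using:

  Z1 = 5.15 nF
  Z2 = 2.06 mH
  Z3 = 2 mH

Step 1 — Angular frequency: ω = 2π·f = 2π·1450 = 9111 rad/s.
Step 2 — Component impedances:
  Z1: Z = 1/(jωC) = -j/(ω·C) = 0 - j2.131e+04 Ω
  Z2: Z = jωL = j·9111·0.00206 = 0 + j18.77 Ω
  Z3: Z = jωL = j·9111·0.002 = 0 + j18.22 Ω
Step 3 — With the output port shorted to ground, the output series arm Z2 runs from the junction to ground; the shunt arm Z3 also runs from the junction to ground. They appear in parallel: Z3 || Z2 = 0 + j9.245 Ω.
Step 4 — Series with input arm Z1: Z_in = Z1 + (Z3 || Z2) = 0 - j2.13e+04 Ω = 2.13e+04∠-90.0° Ω.

Z = 0 - j2.13e+04 Ω = 2.13e+04∠-90.0° Ω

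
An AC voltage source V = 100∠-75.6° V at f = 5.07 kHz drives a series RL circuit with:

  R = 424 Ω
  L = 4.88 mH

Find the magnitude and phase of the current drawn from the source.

Step 1 — Angular frequency: ω = 2π·f = 2π·5070 = 3.186e+04 rad/s.
Step 2 — Component impedances:
  R: Z = R = 424 Ω
  L: Z = jωL = j·3.186e+04·0.00488 = 0 + j155.5 Ω
Step 3 — Series combination: Z_total = R + L = 424 + j155.5 Ω = 451.6∠20.1° Ω.
Step 4 — Source phasor: V = 100∠-75.6° V = 24.87 - j96.86 V.
Step 5 — Ohm's law: I = V / Z_total = (24.87 - j96.86) / (424 + j155.5) = -0.02213 - j0.2203 A.
Step 6 — Convert to polar: |I| = 0.2214 A, ∠I = -95.7°.

I = 0.2214∠-95.7° A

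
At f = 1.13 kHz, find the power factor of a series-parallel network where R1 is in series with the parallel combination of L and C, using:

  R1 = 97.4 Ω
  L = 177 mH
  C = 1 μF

Step 1 — Angular frequency: ω = 2π·f = 2π·1130 = 7100 rad/s.
Step 2 — Component impedances:
  R1: Z = R = 97.4 Ω
  L: Z = jωL = j·7100·0.177 = 0 + j1257 Ω
  C: Z = 1/(jωC) = -j/(ω·C) = 0 - j140.8 Ω
Step 3 — Parallel branch: L || C = 1/(1/L + 1/C) = 0 - j158.6 Ω.
Step 4 — Series with R1: Z_total = R1 + (L || C) = 97.4 - j158.6 Ω = 186.1∠-58.4° Ω.
Step 5 — Power factor: PF = cos(φ) = Re(Z)/|Z| = 97.4/186.14 = 0.5233.
Step 6 — Type: Im(Z) = -158.6 ⇒ leading (phase φ = -58.4°).

PF = 0.5233 (leading, φ = -58.4°)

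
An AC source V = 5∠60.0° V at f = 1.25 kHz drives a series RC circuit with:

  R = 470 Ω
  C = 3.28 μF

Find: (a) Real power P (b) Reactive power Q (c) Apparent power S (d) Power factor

Step 1 — Angular frequency: ω = 2π·f = 2π·1250 = 7854 rad/s.
Step 2 — Component impedances:
  R: Z = R = 470 Ω
  C: Z = 1/(jωC) = -j/(ω·C) = 0 - j38.82 Ω
Step 3 — Series combination: Z_total = R + C = 470 - j38.82 Ω = 471.6∠-4.7° Ω.
Step 4 — Source phasor: V = 5∠60.0° V = 2.5 + j4.33 V.
Step 5 — Current: I = V / Z = 0.004527 + j0.009587 A = 0.0106∠64.7° A.
Step 6 — Complex power: S = V·I* = 0.05283 - j0.004363 VA.
Step 7 — Real power: P = Re(S) = 0.05283 W.
Step 8 — Reactive power: Q = Im(S) = -0.004363 VAR.
Step 9 — Apparent power: |S| = 0.05301 VA.
Step 10 — Power factor: PF = P/|S| = 0.9966 (leading).

(a) P = 0.05283 W  (b) Q = -0.004363 VAR  (c) S = 0.05301 VA  (d) PF = 0.9966 (leading)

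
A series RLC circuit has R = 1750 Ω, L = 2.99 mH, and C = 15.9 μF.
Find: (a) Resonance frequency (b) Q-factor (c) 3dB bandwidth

Step 1 — Resonance: ω₀ = 1/√(LC) = 1/√(0.00299·1.59e-05) = 4586 rad/s.
Step 2 — f₀ = ω₀/(2π) = 729.9 Hz.
Step 3 — Series Q: Q = ω₀L/R = 4586·0.00299/1750 = 0.007836.
Step 4 — Bandwidth: Δω = ω₀/Q = 5.853e+05 rad/s; BW = Δω/(2π) = 9.315e+04 Hz.

(a) f₀ = 729.9 Hz  (b) Q = 0.007836  (c) BW = 9.315e+04 Hz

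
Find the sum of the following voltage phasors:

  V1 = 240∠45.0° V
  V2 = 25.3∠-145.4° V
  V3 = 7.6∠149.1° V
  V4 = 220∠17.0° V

Step 1 — Convert each phasor to rectangular form:
  V1 = 240·(cos(45.0°) + j·sin(45.0°)) = 169.7 + j169.7 V
  V2 = 25.3·(cos(-145.4°) + j·sin(-145.4°)) = -20.83 - j14.37 V
  V3 = 7.6·(cos(149.1°) + j·sin(149.1°)) = -6.521 + j3.903 V
  V4 = 220·(cos(17.0°) + j·sin(17.0°)) = 210.4 + j64.32 V
Step 2 — Sum components: V_total = 352.7 + j223.6 V.
Step 3 — Convert to polar: |V_total| = 417.6 V, ∠V_total = 32.4°.

V_total = 417.6∠32.4° V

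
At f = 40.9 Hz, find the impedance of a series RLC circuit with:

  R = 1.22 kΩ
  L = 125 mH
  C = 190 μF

Step 1 — Angular frequency: ω = 2π·f = 2π·40.9 = 257 rad/s.
Step 2 — Component impedances:
  R: Z = R = 1220 Ω
  L: Z = jωL = j·257·0.125 = 0 + j32.12 Ω
  C: Z = 1/(jωC) = -j/(ω·C) = 0 - j20.48 Ω
Step 3 — Series combination: Z_total = R + L + C = 1220 + j11.64 Ω = 1220∠0.5° Ω.

Z = 1220 + j11.64 Ω = 1220∠0.5° Ω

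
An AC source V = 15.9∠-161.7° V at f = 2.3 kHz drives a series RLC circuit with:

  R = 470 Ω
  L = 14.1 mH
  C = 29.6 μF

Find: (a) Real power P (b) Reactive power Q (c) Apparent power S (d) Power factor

Step 1 — Angular frequency: ω = 2π·f = 2π·2300 = 1.445e+04 rad/s.
Step 2 — Component impedances:
  R: Z = R = 470 Ω
  L: Z = jωL = j·1.445e+04·0.0141 = 0 + j203.8 Ω
  C: Z = 1/(jωC) = -j/(ω·C) = 0 - j2.338 Ω
Step 3 — Series combination: Z_total = R + L + C = 470 + j201.4 Ω = 511.3∠23.2° Ω.
Step 4 — Source phasor: V = 15.9∠-161.7° V = -15.1 - j4.992 V.
Step 5 — Current: I = V / Z = -0.03098 + j0.002655 A = 0.03109∠175.1° A.
Step 6 — Complex power: S = V·I* = 0.4544 + j0.1948 VA.
Step 7 — Real power: P = Re(S) = 0.4544 W.
Step 8 — Reactive power: Q = Im(S) = 0.1948 VAR.
Step 9 — Apparent power: |S| = 0.4944 VA.
Step 10 — Power factor: PF = P/|S| = 0.9191 (lagging).

(a) P = 0.4544 W  (b) Q = 0.1948 VAR  (c) S = 0.4944 VA  (d) PF = 0.9191 (lagging)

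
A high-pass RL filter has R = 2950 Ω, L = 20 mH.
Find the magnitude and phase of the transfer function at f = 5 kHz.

Step 1 — Angular frequency: ω = 2π·5000 = 3.142e+04 rad/s.
Step 2 — Transfer function: H(jω) = jωL/(R + jωL).
Step 3 — Numerator jωL = j·628.3; denominator R + jωL = 2950 + j628.3.
Step 4 — H = 0.0434 + j0.2037.
Step 5 — Magnitude: |H| = 0.2083 (-13.6 dB); phase: φ = 78.0°.

|H| = 0.2083 (-13.6 dB), φ = 78.0°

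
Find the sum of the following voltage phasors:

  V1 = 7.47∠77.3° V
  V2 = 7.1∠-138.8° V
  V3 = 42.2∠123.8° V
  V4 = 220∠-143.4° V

Step 1 — Convert each phasor to rectangular form:
  V1 = 7.47·(cos(77.3°) + j·sin(77.3°)) = 1.642 + j7.287 V
  V2 = 7.1·(cos(-138.8°) + j·sin(-138.8°)) = -5.342 - j4.677 V
  V3 = 42.2·(cos(123.8°) + j·sin(123.8°)) = -23.48 + j35.07 V
  V4 = 220·(cos(-143.4°) + j·sin(-143.4°)) = -176.6 - j131.2 V
Step 2 — Sum components: V_total = -203.8 - j93.49 V.
Step 3 — Convert to polar: |V_total| = 224.2 V, ∠V_total = -155.4°.

V_total = 224.2∠-155.4° V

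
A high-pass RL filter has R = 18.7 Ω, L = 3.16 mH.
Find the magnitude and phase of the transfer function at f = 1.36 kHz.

Step 1 — Angular frequency: ω = 2π·1360 = 8545 rad/s.
Step 2 — Transfer function: H(jω) = jωL/(R + jωL).
Step 3 — Numerator jωL = j·27; denominator R + jωL = 18.7 + j27.
Step 4 — H = 0.6759 + j0.4681.
Step 5 — Magnitude: |H| = 0.8221 (-1.7 dB); phase: φ = 34.7°.

|H| = 0.8221 (-1.7 dB), φ = 34.7°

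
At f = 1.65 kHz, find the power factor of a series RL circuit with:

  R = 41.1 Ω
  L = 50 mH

Step 1 — Angular frequency: ω = 2π·f = 2π·1650 = 1.037e+04 rad/s.
Step 2 — Component impedances:
  R: Z = R = 41.1 Ω
  L: Z = jωL = j·1.037e+04·0.05 = 0 + j518.4 Ω
Step 3 — Series combination: Z_total = R + L = 41.1 + j518.4 Ω = 520∠85.5° Ω.
Step 4 — Power factor: PF = cos(φ) = Re(Z)/|Z| = 41.1/520 = 0.07904.
Step 5 — Type: Im(Z) = 518.4 ⇒ lagging (phase φ = 85.5°).

PF = 0.07904 (lagging, φ = 85.5°)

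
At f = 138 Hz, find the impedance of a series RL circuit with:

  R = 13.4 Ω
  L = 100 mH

Step 1 — Angular frequency: ω = 2π·f = 2π·138 = 867.1 rad/s.
Step 2 — Component impedances:
  R: Z = R = 13.4 Ω
  L: Z = jωL = j·867.1·0.1 = 0 + j86.71 Ω
Step 3 — Series combination: Z_total = R + L = 13.4 + j86.71 Ω = 87.74∠81.2° Ω.

Z = 13.4 + j86.71 Ω = 87.74∠81.2° Ω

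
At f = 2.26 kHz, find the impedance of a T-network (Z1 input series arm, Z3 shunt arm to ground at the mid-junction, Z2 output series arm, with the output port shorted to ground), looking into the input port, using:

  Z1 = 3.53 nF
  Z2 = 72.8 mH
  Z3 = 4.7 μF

Step 1 — Angular frequency: ω = 2π·f = 2π·2260 = 1.42e+04 rad/s.
Step 2 — Component impedances:
  Z1: Z = 1/(jωC) = -j/(ω·C) = 0 - j1.995e+04 Ω
  Z2: Z = jωL = j·1.42e+04·0.0728 = 0 + j1034 Ω
  Z3: Z = 1/(jωC) = -j/(ω·C) = 0 - j14.98 Ω
Step 3 — With the output port shorted to ground, the output series arm Z2 runs from the junction to ground; the shunt arm Z3 also runs from the junction to ground. They appear in parallel: Z3 || Z2 = 0 - j15.2 Ω.
Step 4 — Series with input arm Z1: Z_in = Z1 + (Z3 || Z2) = 0 - j1.996e+04 Ω = 1.996e+04∠-90.0° Ω.

Z = 0 - j1.996e+04 Ω = 1.996e+04∠-90.0° Ω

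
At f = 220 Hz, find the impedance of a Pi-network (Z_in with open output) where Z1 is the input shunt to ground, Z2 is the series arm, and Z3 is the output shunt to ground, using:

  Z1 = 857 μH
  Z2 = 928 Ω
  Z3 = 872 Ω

Step 1 — Angular frequency: ω = 2π·f = 2π·220 = 1382 rad/s.
Step 2 — Component impedances:
  Z1: Z = jωL = j·1382·0.000857 = 0 + j1.185 Ω
  Z2: Z = R = 928 Ω
  Z3: Z = R = 872 Ω
Step 3 — With open output, the series arm Z2 and the output shunt Z3 appear in series to ground: Z2 + Z3 = 1800 Ω.
Step 4 — Parallel with input shunt Z1: Z_in = Z1 || (Z2 + Z3) = 0.0007796 + j1.185 Ω = 1.185∠90.0° Ω.

Z = 0.0007796 + j1.185 Ω = 1.185∠90.0° Ω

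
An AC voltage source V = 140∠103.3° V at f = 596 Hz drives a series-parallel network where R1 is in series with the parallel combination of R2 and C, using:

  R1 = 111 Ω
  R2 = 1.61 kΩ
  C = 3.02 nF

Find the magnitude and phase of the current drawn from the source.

Step 1 — Angular frequency: ω = 2π·f = 2π·596 = 3745 rad/s.
Step 2 — Component impedances:
  R1: Z = R = 111 Ω
  R2: Z = R = 1610 Ω
  C: Z = 1/(jωC) = -j/(ω·C) = 0 - j8.842e+04 Ω
Step 3 — Parallel branch: R2 || C = 1/(1/R2 + 1/C) = 1609 - j29.3 Ω.
Step 4 — Series with R1: Z_total = R1 + (R2 || C) = 1720 - j29.3 Ω = 1721∠-1.0° Ω.
Step 5 — Source phasor: V = 140∠103.3° V = -32.21 + j136.2 V.
Step 6 — Ohm's law: I = V / Z_total = (-32.21 + j136.2) / (1720 - j29.3) = -0.02006 + j0.07885 A.
Step 7 — Convert to polar: |I| = 0.08136 A, ∠I = 104.3°.

I = 0.08136∠104.3° A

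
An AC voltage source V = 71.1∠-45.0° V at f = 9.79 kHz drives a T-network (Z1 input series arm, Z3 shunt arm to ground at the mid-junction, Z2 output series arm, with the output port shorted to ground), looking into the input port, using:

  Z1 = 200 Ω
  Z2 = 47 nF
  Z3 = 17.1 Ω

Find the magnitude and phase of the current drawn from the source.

Step 1 — Angular frequency: ω = 2π·f = 2π·9790 = 6.151e+04 rad/s.
Step 2 — Component impedances:
  Z1: Z = R = 200 Ω
  Z2: Z = 1/(jωC) = -j/(ω·C) = 0 - j345.9 Ω
  Z3: Z = R = 17.1 Ω
Step 3 — With the output port shorted to ground, the output series arm Z2 runs from the junction to ground; the shunt arm Z3 also runs from the junction to ground. They appear in parallel: Z3 || Z2 = 17.06 - j0.8433 Ω.
Step 4 — Series with input arm Z1: Z_in = Z1 + (Z3 || Z2) = 217.1 - j0.8433 Ω = 217.1∠-0.2° Ω.
Step 5 — Source phasor: V = 71.1∠-45.0° V = 50.28 - j50.28 V.
Step 6 — Ohm's law: I = V / Z_total = (50.28 - j50.28) / (217.1 - j0.8433) = 0.2325 - j0.2307 A.
Step 7 — Convert to polar: |I| = 0.3276 A, ∠I = -44.8°.

I = 0.3276∠-44.8° A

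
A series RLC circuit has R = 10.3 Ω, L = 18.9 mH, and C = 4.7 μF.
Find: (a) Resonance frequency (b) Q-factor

Step 1 — Resonance condition Im(Z)=0 gives ω₀ = 1/√(LC).
Step 2 — ω₀ = 1/√(0.0189·4.7e-06) = 3355 rad/s.
Step 3 — f₀ = ω₀/(2π) = 534 Hz.
Step 4 — Series Q: Q = ω₀L/R = 3355·0.0189/10.3 = 6.157.

(a) f₀ = 534 Hz  (b) Q = 6.157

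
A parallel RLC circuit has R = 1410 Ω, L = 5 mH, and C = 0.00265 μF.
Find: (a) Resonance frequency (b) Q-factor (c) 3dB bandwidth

Step 1 — Resonance: ω₀ = 1/√(LC) = 1/√(0.005·2.65e-09) = 2.747e+05 rad/s.
Step 2 — f₀ = ω₀/(2π) = 4.372e+04 Hz.
Step 3 — Parallel Q: Q = R/(ω₀L) = 1410/(2.747e+05·0.005) = 1.026.
Step 4 — Bandwidth: Δω = ω₀/Q = 2.676e+05 rad/s; BW = Δω/(2π) = 4.259e+04 Hz.

(a) f₀ = 4.372e+04 Hz  (b) Q = 1.026  (c) BW = 4.259e+04 Hz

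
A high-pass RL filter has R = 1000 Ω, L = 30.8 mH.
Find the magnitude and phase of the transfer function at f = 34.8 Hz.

Step 1 — Angular frequency: ω = 2π·34.8 = 218.7 rad/s.
Step 2 — Transfer function: H(jω) = jωL/(R + jωL).
Step 3 — Numerator jωL = j·6.735; denominator R + jωL = 1000 + j6.735.
Step 4 — H = 4.535e-05 + j0.006734.
Step 5 — Magnitude: |H| = 0.006734 (-43.4 dB); phase: φ = 89.6°.

|H| = 0.006734 (-43.4 dB), φ = 89.6°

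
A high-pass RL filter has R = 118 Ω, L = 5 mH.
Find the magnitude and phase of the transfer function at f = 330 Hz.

Step 1 — Angular frequency: ω = 2π·330 = 2073 rad/s.
Step 2 — Transfer function: H(jω) = jωL/(R + jωL).
Step 3 — Numerator jωL = j·10.37; denominator R + jωL = 118 + j10.37.
Step 4 — H = 0.00766 + j0.08719.
Step 5 — Magnitude: |H| = 0.08752 (-21.2 dB); phase: φ = 85.0°.

|H| = 0.08752 (-21.2 dB), φ = 85.0°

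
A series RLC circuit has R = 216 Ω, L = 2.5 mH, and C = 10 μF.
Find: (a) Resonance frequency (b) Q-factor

Step 1 — Resonance condition Im(Z)=0 gives ω₀ = 1/√(LC).
Step 2 — ω₀ = 1/√(0.0025·1e-05) = 6325 rad/s.
Step 3 — f₀ = ω₀/(2π) = 1007 Hz.
Step 4 — Series Q: Q = ω₀L/R = 6325·0.0025/216 = 0.0732.

(a) f₀ = 1007 Hz  (b) Q = 0.0732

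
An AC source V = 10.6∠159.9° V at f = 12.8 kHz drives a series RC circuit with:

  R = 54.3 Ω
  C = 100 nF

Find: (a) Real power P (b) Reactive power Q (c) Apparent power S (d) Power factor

Step 1 — Angular frequency: ω = 2π·f = 2π·1.28e+04 = 8.042e+04 rad/s.
Step 2 — Component impedances:
  R: Z = R = 54.3 Ω
  C: Z = 1/(jωC) = -j/(ω·C) = 0 - j124.3 Ω
Step 3 — Series combination: Z_total = R + C = 54.3 - j124.3 Ω = 135.7∠-66.4° Ω.
Step 4 — Source phasor: V = 10.6∠159.9° V = -9.954 + j3.643 V.
Step 5 — Current: I = V / Z = -0.05397 - j0.05649 A = 0.07813∠-133.7° A.
Step 6 — Complex power: S = V·I* = 0.3314 - j0.7589 VA.
Step 7 — Real power: P = Re(S) = 0.3314 W.
Step 8 — Reactive power: Q = Im(S) = -0.7589 VAR.
Step 9 — Apparent power: |S| = 0.8281 VA.
Step 10 — Power factor: PF = P/|S| = 0.4002 (leading).

(a) P = 0.3314 W  (b) Q = -0.7589 VAR  (c) S = 0.8281 VA  (d) PF = 0.4002 (leading)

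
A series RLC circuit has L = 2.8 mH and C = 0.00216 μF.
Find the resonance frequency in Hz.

Step 1 — Resonance condition Im(Z)=0 gives ω₀ = 1/√(LC).
Step 2 — ω₀ = 1/√(0.0028·2.16e-09) = 4.066e+05 rad/s.
Step 3 — f₀ = ω₀/(2π) = 6.472e+04 Hz.

f₀ = 6.472e+04 Hz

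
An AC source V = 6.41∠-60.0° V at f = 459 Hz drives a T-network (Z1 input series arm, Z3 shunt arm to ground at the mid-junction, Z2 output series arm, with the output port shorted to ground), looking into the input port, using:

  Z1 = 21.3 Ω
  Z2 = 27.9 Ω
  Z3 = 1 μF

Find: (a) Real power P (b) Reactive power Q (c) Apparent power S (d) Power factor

Step 1 — Angular frequency: ω = 2π·f = 2π·459 = 2884 rad/s.
Step 2 — Component impedances:
  Z1: Z = R = 21.3 Ω
  Z2: Z = R = 27.9 Ω
  Z3: Z = 1/(jωC) = -j/(ω·C) = 0 - j346.7 Ω
Step 3 — With the output port shorted to ground, the output series arm Z2 runs from the junction to ground; the shunt arm Z3 also runs from the junction to ground. They appear in parallel: Z3 || Z2 = 27.72 - j2.23 Ω.
Step 4 — Series with input arm Z1: Z_in = Z1 + (Z3 || Z2) = 49.02 - j2.23 Ω = 49.07∠-2.6° Ω.
Step 5 — Source phasor: V = 6.41∠-60.0° V = 3.205 - j5.551 V.
Step 6 — Current: I = V / Z = 0.07039 - j0.11 A = 0.1306∠-57.4° A.
Step 7 — Complex power: S = V·I* = 0.8364 - j0.03806 VA.
Step 8 — Real power: P = Re(S) = 0.8364 W.
Step 9 — Reactive power: Q = Im(S) = -0.03806 VAR.
Step 10 — Apparent power: |S| = 0.8373 VA.
Step 11 — Power factor: PF = P/|S| = 0.999 (leading).

(a) P = 0.8364 W  (b) Q = -0.03806 VAR  (c) S = 0.8373 VA  (d) PF = 0.999 (leading)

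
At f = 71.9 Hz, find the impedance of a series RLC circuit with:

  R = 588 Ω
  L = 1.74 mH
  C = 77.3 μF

Step 1 — Angular frequency: ω = 2π·f = 2π·71.9 = 451.8 rad/s.
Step 2 — Component impedances:
  R: Z = R = 588 Ω
  L: Z = jωL = j·451.8·0.00174 = 0 + j0.7861 Ω
  C: Z = 1/(jωC) = -j/(ω·C) = 0 - j28.64 Ω
Step 3 — Series combination: Z_total = R + L + C = 588 - j27.85 Ω = 588.7∠-2.7° Ω.

Z = 588 - j27.85 Ω = 588.7∠-2.7° Ω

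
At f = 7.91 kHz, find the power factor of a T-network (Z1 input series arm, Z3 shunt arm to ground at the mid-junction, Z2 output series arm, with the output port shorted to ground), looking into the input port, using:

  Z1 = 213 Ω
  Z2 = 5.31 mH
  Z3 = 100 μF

Step 1 — Angular frequency: ω = 2π·f = 2π·7910 = 4.97e+04 rad/s.
Step 2 — Component impedances:
  Z1: Z = R = 213 Ω
  Z2: Z = jωL = j·4.97e+04·0.00531 = 0 + j263.9 Ω
  Z3: Z = 1/(jωC) = -j/(ω·C) = 0 - j0.2012 Ω
Step 3 — With the output port shorted to ground, the output series arm Z2 runs from the junction to ground; the shunt arm Z3 also runs from the junction to ground. They appear in parallel: Z3 || Z2 = 0 - j0.2014 Ω.
Step 4 — Series with input arm Z1: Z_in = Z1 + (Z3 || Z2) = 213 - j0.2014 Ω = 213∠-0.1° Ω.
Step 5 — Power factor: PF = cos(φ) = Re(Z)/|Z| = 213/213 = 1.
Step 6 — Type: Im(Z) = -0.2014 ⇒ leading (phase φ = -0.1°).

PF = 1 (leading, φ = -0.1°)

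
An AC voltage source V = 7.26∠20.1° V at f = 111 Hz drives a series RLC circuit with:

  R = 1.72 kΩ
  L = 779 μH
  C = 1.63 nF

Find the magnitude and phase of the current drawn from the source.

Step 1 — Angular frequency: ω = 2π·f = 2π·111 = 697.4 rad/s.
Step 2 — Component impedances:
  R: Z = R = 1720 Ω
  L: Z = jωL = j·697.4·0.000779 = 0 + j0.5433 Ω
  C: Z = 1/(jωC) = -j/(ω·C) = 0 - j8.796e+05 Ω
Step 3 — Series combination: Z_total = R + L + C = 1720 - j8.796e+05 Ω = 8.797e+05∠-89.9° Ω.
Step 4 — Source phasor: V = 7.26∠20.1° V = 6.818 + j2.495 V.
Step 5 — Ohm's law: I = V / Z_total = (6.818 + j2.495) / (1720 - j8.796e+05) = -2.821e-06 + j7.756e-06 A.
Step 6 — Convert to polar: |I| = 8.253e-06 A, ∠I = 110.0°.

I = 8.253e-06∠110.0° A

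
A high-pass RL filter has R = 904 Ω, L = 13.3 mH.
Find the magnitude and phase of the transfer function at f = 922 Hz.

Step 1 — Angular frequency: ω = 2π·922 = 5793 rad/s.
Step 2 — Transfer function: H(jω) = jωL/(R + jωL).
Step 3 — Numerator jωL = j·77.05; denominator R + jωL = 904 + j77.05.
Step 4 — H = 0.007212 + j0.08462.
Step 5 — Magnitude: |H| = 0.08492 (-21.4 dB); phase: φ = 85.1°.

|H| = 0.08492 (-21.4 dB), φ = 85.1°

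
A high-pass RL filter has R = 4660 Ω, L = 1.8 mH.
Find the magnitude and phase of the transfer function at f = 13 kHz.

Step 1 — Angular frequency: ω = 2π·1.3e+04 = 8.168e+04 rad/s.
Step 2 — Transfer function: H(jω) = jωL/(R + jωL).
Step 3 — Numerator jωL = j·147; denominator R + jωL = 4660 + j147.
Step 4 — H = 0.0009945 + j0.03152.
Step 5 — Magnitude: |H| = 0.03154 (-30.0 dB); phase: φ = 88.2°.

|H| = 0.03154 (-30.0 dB), φ = 88.2°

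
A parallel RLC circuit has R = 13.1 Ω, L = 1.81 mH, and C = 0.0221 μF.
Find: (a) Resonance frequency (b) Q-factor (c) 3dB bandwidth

Step 1 — Resonance: ω₀ = 1/√(LC) = 1/√(0.00181·2.21e-08) = 1.581e+05 rad/s.
Step 2 — f₀ = ω₀/(2π) = 2.516e+04 Hz.
Step 3 — Parallel Q: Q = R/(ω₀L) = 13.1/(1.581e+05·0.00181) = 0.04577.
Step 4 — Bandwidth: Δω = ω₀/Q = 3.454e+06 rad/s; BW = Δω/(2π) = 5.497e+05 Hz.

(a) f₀ = 2.516e+04 Hz  (b) Q = 0.04577  (c) BW = 5.497e+05 Hz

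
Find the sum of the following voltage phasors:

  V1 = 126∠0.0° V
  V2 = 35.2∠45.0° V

Step 1 — Convert each phasor to rectangular form:
  V1 = 126·(cos(0.0°) + j·sin(0.0°)) = 126 V
  V2 = 35.2·(cos(45.0°) + j·sin(45.0°)) = 24.89 + j24.89 V
Step 2 — Sum components: V_total = 150.9 + j24.89 V.
Step 3 — Convert to polar: |V_total| = 152.9 V, ∠V_total = 9.4°.

V_total = 152.9∠9.4° V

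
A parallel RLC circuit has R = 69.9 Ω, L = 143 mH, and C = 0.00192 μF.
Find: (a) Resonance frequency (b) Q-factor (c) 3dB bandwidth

Step 1 — Resonance: ω₀ = 1/√(LC) = 1/√(0.143·1.92e-09) = 6.035e+04 rad/s.
Step 2 — f₀ = ω₀/(2π) = 9605 Hz.
Step 3 — Parallel Q: Q = R/(ω₀L) = 69.9/(6.035e+04·0.143) = 0.0081.
Step 4 — Bandwidth: Δω = ω₀/Q = 7.451e+06 rad/s; BW = Δω/(2π) = 1.186e+06 Hz.

(a) f₀ = 9605 Hz  (b) Q = 0.0081  (c) BW = 1.186e+06 Hz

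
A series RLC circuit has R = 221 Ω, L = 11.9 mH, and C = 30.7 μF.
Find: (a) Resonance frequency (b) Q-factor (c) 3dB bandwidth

Step 1 — Resonance: ω₀ = 1/√(LC) = 1/√(0.0119·3.07e-05) = 1654 rad/s.
Step 2 — f₀ = ω₀/(2π) = 263.3 Hz.
Step 3 — Series Q: Q = ω₀L/R = 1654·0.0119/221 = 0.08909.
Step 4 — Bandwidth: Δω = ω₀/Q = 1.857e+04 rad/s; BW = Δω/(2π) = 2956 Hz.

(a) f₀ = 263.3 Hz  (b) Q = 0.08909  (c) BW = 2956 Hz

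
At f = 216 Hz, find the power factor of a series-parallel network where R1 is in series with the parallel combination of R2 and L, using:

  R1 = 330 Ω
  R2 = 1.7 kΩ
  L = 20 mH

Step 1 — Angular frequency: ω = 2π·f = 2π·216 = 1357 rad/s.
Step 2 — Component impedances:
  R1: Z = R = 330 Ω
  R2: Z = R = 1700 Ω
  L: Z = jωL = j·1357·0.02 = 0 + j27.14 Ω
Step 3 — Parallel branch: R2 || L = 1/(1/R2 + 1/L) = 0.4333 + j27.14 Ω.
Step 4 — Series with R1: Z_total = R1 + (R2 || L) = 330.4 + j27.14 Ω = 331.5∠4.7° Ω.
Step 5 — Power factor: PF = cos(φ) = Re(Z)/|Z| = 330.43/331.55 = 0.9966.
Step 6 — Type: Im(Z) = 27.14 ⇒ lagging (phase φ = 4.7°).

PF = 0.9966 (lagging, φ = 4.7°)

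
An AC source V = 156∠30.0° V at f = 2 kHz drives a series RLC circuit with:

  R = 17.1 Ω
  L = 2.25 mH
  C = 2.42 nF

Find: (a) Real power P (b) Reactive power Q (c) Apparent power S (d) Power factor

Step 1 — Angular frequency: ω = 2π·f = 2π·2000 = 1.257e+04 rad/s.
Step 2 — Component impedances:
  R: Z = R = 17.1 Ω
  L: Z = jωL = j·1.257e+04·0.00225 = 0 + j28.27 Ω
  C: Z = 1/(jωC) = -j/(ω·C) = 0 - j3.288e+04 Ω
Step 3 — Series combination: Z_total = R + L + C = 17.1 - j3.285e+04 Ω = 3.285e+04∠-90.0° Ω.
Step 4 — Source phasor: V = 156∠30.0° V = 135.1 + j78 V.
Step 5 — Current: I = V / Z = -0.002372 + j0.004113 A = 0.004748∠120.0° A.
Step 6 — Complex power: S = V·I* = 0.0003855 - j0.7407 VA.
Step 7 — Real power: P = Re(S) = 0.0003855 W.
Step 8 — Reactive power: Q = Im(S) = -0.7407 VAR.
Step 9 — Apparent power: |S| = 0.7407 VA.
Step 10 — Power factor: PF = P/|S| = 0.0005205 (leading).

(a) P = 0.0003855 W  (b) Q = -0.7407 VAR  (c) S = 0.7407 VA  (d) PF = 0.0005205 (leading)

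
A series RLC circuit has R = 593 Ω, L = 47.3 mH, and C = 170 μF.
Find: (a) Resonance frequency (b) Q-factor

Step 1 — Resonance condition Im(Z)=0 gives ω₀ = 1/√(LC).
Step 2 — ω₀ = 1/√(0.0473·0.00017) = 352.7 rad/s.
Step 3 — f₀ = ω₀/(2π) = 56.13 Hz.
Step 4 — Series Q: Q = ω₀L/R = 352.7·0.0473/593 = 0.02813.

(a) f₀ = 56.13 Hz  (b) Q = 0.02813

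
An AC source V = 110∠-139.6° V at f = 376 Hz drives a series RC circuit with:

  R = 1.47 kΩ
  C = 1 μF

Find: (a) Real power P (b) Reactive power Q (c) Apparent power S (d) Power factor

Step 1 — Angular frequency: ω = 2π·f = 2π·376 = 2362 rad/s.
Step 2 — Component impedances:
  R: Z = R = 1470 Ω
  C: Z = 1/(jωC) = -j/(ω·C) = 0 - j423.3 Ω
Step 3 — Series combination: Z_total = R + C = 1470 - j423.3 Ω = 1530∠-16.1° Ω.
Step 4 — Source phasor: V = 110∠-139.6° V = -83.77 - j71.29 V.
Step 5 — Current: I = V / Z = -0.03973 - j0.05994 A = 0.07191∠-123.5° A.
Step 6 — Complex power: S = V·I* = 7.601 - j2.189 VA.
Step 7 — Real power: P = Re(S) = 7.601 W.
Step 8 — Reactive power: Q = Im(S) = -2.189 VAR.
Step 9 — Apparent power: |S| = 7.91 VA.
Step 10 — Power factor: PF = P/|S| = 0.961 (leading).

(a) P = 7.601 W  (b) Q = -2.189 VAR  (c) S = 7.91 VA  (d) PF = 0.961 (leading)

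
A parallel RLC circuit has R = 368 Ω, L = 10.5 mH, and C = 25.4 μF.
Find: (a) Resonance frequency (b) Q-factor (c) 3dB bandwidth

Step 1 — Resonance: ω₀ = 1/√(LC) = 1/√(0.0105·2.54e-05) = 1936 rad/s.
Step 2 — f₀ = ω₀/(2π) = 308.2 Hz.
Step 3 — Parallel Q: Q = R/(ω₀L) = 368/(1936·0.0105) = 18.1.
Step 4 — Bandwidth: Δω = ω₀/Q = 107 rad/s; BW = Δω/(2π) = 17.03 Hz.

(a) f₀ = 308.2 Hz  (b) Q = 18.1  (c) BW = 17.03 Hz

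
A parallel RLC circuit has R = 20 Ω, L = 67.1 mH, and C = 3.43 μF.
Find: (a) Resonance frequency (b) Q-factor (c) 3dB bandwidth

Step 1 — Resonance: ω₀ = 1/√(LC) = 1/√(0.0671·3.43e-06) = 2084 rad/s.
Step 2 — f₀ = ω₀/(2π) = 331.8 Hz.
Step 3 — Parallel Q: Q = R/(ω₀L) = 20/(2084·0.0671) = 0.143.
Step 4 — Bandwidth: Δω = ω₀/Q = 1.458e+04 rad/s; BW = Δω/(2π) = 2320 Hz.

(a) f₀ = 331.8 Hz  (b) Q = 0.143  (c) BW = 2320 Hz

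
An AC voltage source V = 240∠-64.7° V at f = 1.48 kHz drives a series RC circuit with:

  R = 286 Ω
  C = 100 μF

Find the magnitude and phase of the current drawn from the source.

Step 1 — Angular frequency: ω = 2π·f = 2π·1480 = 9299 rad/s.
Step 2 — Component impedances:
  R: Z = R = 286 Ω
  C: Z = 1/(jωC) = -j/(ω·C) = 0 - j1.075 Ω
Step 3 — Series combination: Z_total = R + C = 286 - j1.075 Ω = 286∠-0.2° Ω.
Step 4 — Source phasor: V = 240∠-64.7° V = 102.6 - j217 V.
Step 5 — Ohm's law: I = V / Z_total = (102.6 - j217) / (286 - j1.075) = 0.3615 - j0.7573 A.
Step 6 — Convert to polar: |I| = 0.8392 A, ∠I = -64.5°.

I = 0.8392∠-64.5° A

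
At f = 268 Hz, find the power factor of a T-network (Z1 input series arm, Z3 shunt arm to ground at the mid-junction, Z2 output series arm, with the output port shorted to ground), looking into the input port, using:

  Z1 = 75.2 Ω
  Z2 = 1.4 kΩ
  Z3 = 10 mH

Step 1 — Angular frequency: ω = 2π·f = 2π·268 = 1684 rad/s.
Step 2 — Component impedances:
  Z1: Z = R = 75.2 Ω
  Z2: Z = R = 1400 Ω
  Z3: Z = jωL = j·1684·0.01 = 0 + j16.84 Ω
Step 3 — With the output port shorted to ground, the output series arm Z2 runs from the junction to ground; the shunt arm Z3 also runs from the junction to ground. They appear in parallel: Z3 || Z2 = 0.2025 + j16.84 Ω.
Step 4 — Series with input arm Z1: Z_in = Z1 + (Z3 || Z2) = 75.4 + j16.84 Ω = 77.26∠12.6° Ω.
Step 5 — Power factor: PF = cos(φ) = Re(Z)/|Z| = 75.403/77.259 = 0.976.
Step 6 — Type: Im(Z) = 16.84 ⇒ lagging (phase φ = 12.6°).

PF = 0.976 (lagging, φ = 12.6°)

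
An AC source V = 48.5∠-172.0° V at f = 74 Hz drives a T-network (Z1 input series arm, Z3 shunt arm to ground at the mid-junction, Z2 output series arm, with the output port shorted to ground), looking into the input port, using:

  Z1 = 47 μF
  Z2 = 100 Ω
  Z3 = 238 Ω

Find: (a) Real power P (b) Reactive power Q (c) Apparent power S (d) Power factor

Step 1 — Angular frequency: ω = 2π·f = 2π·74 = 465 rad/s.
Step 2 — Component impedances:
  Z1: Z = 1/(jωC) = -j/(ω·C) = 0 - j45.76 Ω
  Z2: Z = R = 100 Ω
  Z3: Z = R = 238 Ω
Step 3 — With the output port shorted to ground, the output series arm Z2 runs from the junction to ground; the shunt arm Z3 also runs from the junction to ground. They appear in parallel: Z3 || Z2 = 70.41 Ω.
Step 4 — Series with input arm Z1: Z_in = Z1 + (Z3 || Z2) = 70.41 - j45.76 Ω = 83.98∠-33.0° Ω.
Step 5 — Source phasor: V = 48.5∠-172.0° V = -48.03 - j6.75 V.
Step 6 — Current: I = V / Z = -0.4357 - j0.379 A = 0.5775∠-139.0° A.
Step 7 — Complex power: S = V·I* = 23.49 - j15.26 VA.
Step 8 — Real power: P = Re(S) = 23.49 W.
Step 9 — Reactive power: Q = Im(S) = -15.26 VAR.
Step 10 — Apparent power: |S| = 28.01 VA.
Step 11 — Power factor: PF = P/|S| = 0.8385 (leading).

(a) P = 23.49 W  (b) Q = -15.26 VAR  (c) S = 28.01 VA  (d) PF = 0.8385 (leading)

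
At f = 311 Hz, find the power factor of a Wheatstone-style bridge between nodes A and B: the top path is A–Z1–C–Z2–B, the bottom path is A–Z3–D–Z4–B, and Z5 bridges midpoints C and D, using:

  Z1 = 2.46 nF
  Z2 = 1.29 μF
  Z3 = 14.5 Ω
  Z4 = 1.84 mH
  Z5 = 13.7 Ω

Step 1 — Angular frequency: ω = 2π·f = 2π·311 = 1954 rad/s.
Step 2 — Component impedances:
  Z1: Z = 1/(jωC) = -j/(ω·C) = 0 - j2.08e+05 Ω
  Z2: Z = 1/(jωC) = -j/(ω·C) = 0 - j396.7 Ω
  Z3: Z = R = 14.5 Ω
  Z4: Z = jωL = j·1954·0.00184 = 0 + j3.595 Ω
  Z5: Z = R = 13.7 Ω
Step 3 — Bridge requires nodal analysis (the Z5 bridge couples midpoints C and D, so the two paths cannot be reduced to a simple series/parallel combination). Setting node B to ground and injecting 1 A at node A, the 3-node admittance system at A, C, D solves to V_A = Z_AB = 14.5 + j3.627 Ω = 14.95∠14.0° Ω.
Step 4 — Power factor: PF = cos(φ) = Re(Z)/|Z| = 14.501/14.948 = 0.9701.
Step 5 — Type: Im(Z) = 3.627 ⇒ lagging (phase φ = 14.0°).

PF = 0.9701 (lagging, φ = 14.0°)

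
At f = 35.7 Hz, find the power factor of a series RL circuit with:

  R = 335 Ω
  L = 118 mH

Step 1 — Angular frequency: ω = 2π·f = 2π·35.7 = 224.3 rad/s.
Step 2 — Component impedances:
  R: Z = R = 335 Ω
  L: Z = jωL = j·224.3·0.118 = 0 + j26.47 Ω
Step 3 — Series combination: Z_total = R + L = 335 + j26.47 Ω = 336∠4.5° Ω.
Step 4 — Power factor: PF = cos(φ) = Re(Z)/|Z| = 335/336.04 = 0.9969.
Step 5 — Type: Im(Z) = 26.47 ⇒ lagging (phase φ = 4.5°).

PF = 0.9969 (lagging, φ = 4.5°)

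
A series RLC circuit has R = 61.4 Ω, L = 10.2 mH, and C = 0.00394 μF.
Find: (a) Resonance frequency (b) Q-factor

Step 1 — Resonance condition Im(Z)=0 gives ω₀ = 1/√(LC).
Step 2 — ω₀ = 1/√(0.0102·3.94e-09) = 1.577e+05 rad/s.
Step 3 — f₀ = ω₀/(2π) = 2.511e+04 Hz.
Step 4 — Series Q: Q = ω₀L/R = 1.577e+05·0.0102/61.4 = 26.2.

(a) f₀ = 2.511e+04 Hz  (b) Q = 26.2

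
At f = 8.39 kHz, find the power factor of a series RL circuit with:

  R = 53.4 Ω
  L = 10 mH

Step 1 — Angular frequency: ω = 2π·f = 2π·8390 = 5.272e+04 rad/s.
Step 2 — Component impedances:
  R: Z = R = 53.4 Ω
  L: Z = jωL = j·5.272e+04·0.01 = 0 + j527.2 Ω
Step 3 — Series combination: Z_total = R + L = 53.4 + j527.2 Ω = 529.9∠84.2° Ω.
Step 4 — Power factor: PF = cos(φ) = Re(Z)/|Z| = 53.4/529.9 = 0.1008.
Step 5 — Type: Im(Z) = 527.2 ⇒ lagging (phase φ = 84.2°).

PF = 0.1008 (lagging, φ = 84.2°)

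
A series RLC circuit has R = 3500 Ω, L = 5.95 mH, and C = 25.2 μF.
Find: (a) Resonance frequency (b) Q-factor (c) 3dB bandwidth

Step 1 — Resonance: ω₀ = 1/√(LC) = 1/√(0.00595·2.52e-05) = 2583 rad/s.
Step 2 — f₀ = ω₀/(2π) = 411 Hz.
Step 3 — Series Q: Q = ω₀L/R = 2583·0.00595/3500 = 0.00439.
Step 4 — Bandwidth: Δω = ω₀/Q = 5.882e+05 rad/s; BW = Δω/(2π) = 9.362e+04 Hz.

(a) f₀ = 411 Hz  (b) Q = 0.00439  (c) BW = 9.362e+04 Hz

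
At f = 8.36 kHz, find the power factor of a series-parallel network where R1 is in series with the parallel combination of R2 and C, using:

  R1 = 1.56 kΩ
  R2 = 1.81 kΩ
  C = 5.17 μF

Step 1 — Angular frequency: ω = 2π·f = 2π·8360 = 5.253e+04 rad/s.
Step 2 — Component impedances:
  R1: Z = R = 1560 Ω
  R2: Z = R = 1810 Ω
  C: Z = 1/(jωC) = -j/(ω·C) = 0 - j3.682 Ω
Step 3 — Parallel branch: R2 || C = 1/(1/R2 + 1/C) = 0.007491 - j3.682 Ω.
Step 4 — Series with R1: Z_total = R1 + (R2 || C) = 1560 - j3.682 Ω = 1560∠-0.1° Ω.
Step 5 — Power factor: PF = cos(φ) = Re(Z)/|Z| = 1560/1560 = 1.
Step 6 — Type: Im(Z) = -3.682 ⇒ leading (phase φ = -0.1°).

PF = 1 (leading, φ = -0.1°)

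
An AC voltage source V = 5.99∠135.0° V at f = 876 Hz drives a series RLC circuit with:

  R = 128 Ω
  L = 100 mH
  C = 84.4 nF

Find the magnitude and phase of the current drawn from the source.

Step 1 — Angular frequency: ω = 2π·f = 2π·876 = 5504 rad/s.
Step 2 — Component impedances:
  R: Z = R = 128 Ω
  L: Z = jωL = j·5504·0.1 = 0 + j550.4 Ω
  C: Z = 1/(jωC) = -j/(ω·C) = 0 - j2153 Ω
Step 3 — Series combination: Z_total = R + L + C = 128 - j1602 Ω = 1607∠-85.4° Ω.
Step 4 — Source phasor: V = 5.99∠135.0° V = -4.236 + j4.236 V.
Step 5 — Ohm's law: I = V / Z_total = (-4.236 + j4.236) / (128 - j1602) = -0.002837 - j0.002417 A.
Step 6 — Convert to polar: |I| = 0.003727 A, ∠I = -139.6°.

I = 0.003727∠-139.6° A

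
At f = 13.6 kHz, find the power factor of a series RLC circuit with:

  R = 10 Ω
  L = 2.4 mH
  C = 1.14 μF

Step 1 — Angular frequency: ω = 2π·f = 2π·1.36e+04 = 8.545e+04 rad/s.
Step 2 — Component impedances:
  R: Z = R = 10 Ω
  L: Z = jωL = j·8.545e+04·0.0024 = 0 + j205.1 Ω
  C: Z = 1/(jωC) = -j/(ω·C) = 0 - j10.27 Ω
Step 3 — Series combination: Z_total = R + L + C = 10 + j194.8 Ω = 195.1∠87.1° Ω.
Step 4 — Power factor: PF = cos(φ) = Re(Z)/|Z| = 10/195.1 = 0.05126.
Step 5 — Type: Im(Z) = 194.8 ⇒ lagging (phase φ = 87.1°).

PF = 0.05126 (lagging, φ = 87.1°)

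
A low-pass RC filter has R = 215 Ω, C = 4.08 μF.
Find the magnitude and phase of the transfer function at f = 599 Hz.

Step 1 — Angular frequency: ω = 2π·599 = 3764 rad/s.
Step 2 — Transfer function: H(jω) = 1/(1 + jωRC).
Step 3 — Denominator: 1 + jωRC = 1 + j·3764·215·4.08e-06 = 1 + j3.301.
Step 4 — H = 0.08404 - j0.2774.
Step 5 — Magnitude: |H| = 0.2899 (-10.8 dB); phase: φ = -73.1°.

|H| = 0.2899 (-10.8 dB), φ = -73.1°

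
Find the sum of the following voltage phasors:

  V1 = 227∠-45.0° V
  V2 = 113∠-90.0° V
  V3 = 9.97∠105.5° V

Step 1 — Convert each phasor to rectangular form:
  V1 = 227·(cos(-45.0°) + j·sin(-45.0°)) = 160.5 - j160.5 V
  V2 = 113·(cos(-90.0°) + j·sin(-90.0°)) = 0 - j113 V
  V3 = 9.97·(cos(105.5°) + j·sin(105.5°)) = -2.664 + j9.607 V
Step 2 — Sum components: V_total = 157.8 - j263.9 V.
Step 3 — Convert to polar: |V_total| = 307.5 V, ∠V_total = -59.1°.

V_total = 307.5∠-59.1° V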